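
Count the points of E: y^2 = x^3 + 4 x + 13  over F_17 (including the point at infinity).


For each x in F_17, count y with y^2 = x^3 + 4 x + 13 mod 17:
  x = 0: RHS = 13, y in [8, 9]  -> 2 point(s)
  x = 1: RHS = 1, y in [1, 16]  -> 2 point(s)
  x = 3: RHS = 1, y in [1, 16]  -> 2 point(s)
  x = 4: RHS = 8, y in [5, 12]  -> 2 point(s)
  x = 6: RHS = 15, y in [7, 10]  -> 2 point(s)
  x = 8: RHS = 13, y in [8, 9]  -> 2 point(s)
  x = 9: RHS = 13, y in [8, 9]  -> 2 point(s)
  x = 10: RHS = 16, y in [4, 13]  -> 2 point(s)
  x = 12: RHS = 4, y in [2, 15]  -> 2 point(s)
  x = 13: RHS = 1, y in [1, 16]  -> 2 point(s)
  x = 14: RHS = 8, y in [5, 12]  -> 2 point(s)
  x = 16: RHS = 8, y in [5, 12]  -> 2 point(s)
Affine points: 24. Add the point at infinity: total = 25.

#E(F_17) = 25


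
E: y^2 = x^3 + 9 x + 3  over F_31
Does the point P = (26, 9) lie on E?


Check whether y^2 = x^3 + 9 x + 3 (mod 31) for (x, y) = (26, 9).
LHS: y^2 = 9^2 mod 31 = 19
RHS: x^3 + 9 x + 3 = 26^3 + 9*26 + 3 mod 31 = 19
LHS = RHS

Yes, on the curve


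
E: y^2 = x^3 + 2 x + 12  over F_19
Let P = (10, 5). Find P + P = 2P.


Doubling: s = (3 x1^2 + a) / (2 y1)
s = (3*10^2 + 2) / (2*5) mod 19 = 15
x3 = s^2 - 2 x1 mod 19 = 15^2 - 2*10 = 15
y3 = s (x1 - x3) - y1 mod 19 = 15 * (10 - 15) - 5 = 15

2P = (15, 15)


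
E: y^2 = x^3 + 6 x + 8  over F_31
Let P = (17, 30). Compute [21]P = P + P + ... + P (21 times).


k = 21 = 10101_2 (binary, LSB first: 10101)
Double-and-add from P = (17, 30):
  bit 0 = 1: acc = O + (17, 30) = (17, 30)
  bit 1 = 0: acc unchanged = (17, 30)
  bit 2 = 1: acc = (17, 30) + (10, 13) = (8, 14)
  bit 3 = 0: acc unchanged = (8, 14)
  bit 4 = 1: acc = (8, 14) + (5, 15) = (25, 2)

21P = (25, 2)


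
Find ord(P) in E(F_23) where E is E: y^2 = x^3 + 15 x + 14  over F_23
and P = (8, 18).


Compute successive multiples of P until we hit O:
  1P = (8, 18)
  2P = (7, 5)
  3P = (16, 16)
  4P = (12, 6)
  5P = (12, 17)
  6P = (16, 7)
  7P = (7, 18)
  8P = (8, 5)
  ... (continuing to 9P)
  9P = O

ord(P) = 9


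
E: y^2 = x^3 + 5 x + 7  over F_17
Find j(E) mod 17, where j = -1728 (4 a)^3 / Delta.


Delta = -16(4 a^3 + 27 b^2) mod 17 = 4
-1728 * (4 a)^3 = -1728 * (4*5)^3 mod 17 = 9
j = 9 * 4^(-1) mod 17 = 15

j = 15 (mod 17)


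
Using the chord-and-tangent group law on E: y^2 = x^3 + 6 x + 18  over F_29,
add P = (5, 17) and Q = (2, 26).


P != Q, so use the chord formula.
s = (y2 - y1) / (x2 - x1) = (9) / (26) mod 29 = 26
x3 = s^2 - x1 - x2 mod 29 = 26^2 - 5 - 2 = 2
y3 = s (x1 - x3) - y1 mod 29 = 26 * (5 - 2) - 17 = 3

P + Q = (2, 3)


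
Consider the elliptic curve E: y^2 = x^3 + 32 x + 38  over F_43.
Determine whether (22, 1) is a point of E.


Check whether y^2 = x^3 + 32 x + 38 (mod 43) for (x, y) = (22, 1).
LHS: y^2 = 1^2 mod 43 = 1
RHS: x^3 + 32 x + 38 = 22^3 + 32*22 + 38 mod 43 = 38
LHS != RHS

No, not on the curve


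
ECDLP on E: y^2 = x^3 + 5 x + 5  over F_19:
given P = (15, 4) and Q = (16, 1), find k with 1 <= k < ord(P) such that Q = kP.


Enumerate multiples of P until we hit Q = (16, 1):
  1P = (15, 4)
  2P = (13, 14)
  3P = (16, 1)
Match found at i = 3.

k = 3


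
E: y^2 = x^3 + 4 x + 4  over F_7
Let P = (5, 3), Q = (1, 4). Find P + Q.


P != Q, so use the chord formula.
s = (y2 - y1) / (x2 - x1) = (1) / (3) mod 7 = 5
x3 = s^2 - x1 - x2 mod 7 = 5^2 - 5 - 1 = 5
y3 = s (x1 - x3) - y1 mod 7 = 5 * (5 - 5) - 3 = 4

P + Q = (5, 4)


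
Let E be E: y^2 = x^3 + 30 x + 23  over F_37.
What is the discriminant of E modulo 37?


4 a^3 + 27 b^2 = 4*30^3 + 27*23^2 = 108000 + 14283 = 122283
Delta = -16 * (122283) = -1956528
Delta mod 37 = 32

Delta = 32 (mod 37)


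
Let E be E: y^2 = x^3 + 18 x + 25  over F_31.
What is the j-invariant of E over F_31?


Delta = -16(4 a^3 + 27 b^2) mod 31 = 2
-1728 * (4 a)^3 = -1728 * (4*18)^3 mod 31 = 2
j = 2 * 2^(-1) mod 31 = 1

j = 1 (mod 31)


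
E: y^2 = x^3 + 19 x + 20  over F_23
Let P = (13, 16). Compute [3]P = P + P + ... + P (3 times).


k = 3 = 11_2 (binary, LSB first: 11)
Double-and-add from P = (13, 16):
  bit 0 = 1: acc = O + (13, 16) = (13, 16)
  bit 1 = 1: acc = (13, 16) + (15, 0) = (13, 7)

3P = (13, 7)


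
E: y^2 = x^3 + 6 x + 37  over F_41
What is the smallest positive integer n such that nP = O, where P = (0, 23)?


Compute successive multiples of P until we hit O:
  1P = (0, 23)
  2P = (8, 33)
  3P = (32, 19)
  4P = (34, 12)
  5P = (17, 3)
  6P = (19, 9)
  7P = (18, 14)
  8P = (13, 4)
  ... (continuing to 26P)
  26P = O

ord(P) = 26


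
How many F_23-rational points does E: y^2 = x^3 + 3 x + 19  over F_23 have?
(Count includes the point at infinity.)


For each x in F_23, count y with y^2 = x^3 + 3 x + 19 mod 23:
  x = 1: RHS = 0, y in [0]  -> 1 point(s)
  x = 3: RHS = 9, y in [3, 20]  -> 2 point(s)
  x = 4: RHS = 3, y in [7, 16]  -> 2 point(s)
  x = 6: RHS = 0, y in [0]  -> 1 point(s)
  x = 8: RHS = 3, y in [7, 16]  -> 2 point(s)
  x = 9: RHS = 16, y in [4, 19]  -> 2 point(s)
  x = 11: RHS = 3, y in [7, 16]  -> 2 point(s)
  x = 12: RHS = 12, y in [9, 14]  -> 2 point(s)
  x = 13: RHS = 1, y in [1, 22]  -> 2 point(s)
  x = 15: RHS = 12, y in [9, 14]  -> 2 point(s)
  x = 16: RHS = 0, y in [0]  -> 1 point(s)
  x = 19: RHS = 12, y in [9, 14]  -> 2 point(s)
  x = 20: RHS = 6, y in [11, 12]  -> 2 point(s)
Affine points: 23. Add the point at infinity: total = 24.

#E(F_23) = 24


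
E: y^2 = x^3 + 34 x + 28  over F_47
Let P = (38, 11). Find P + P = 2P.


Doubling: s = (3 x1^2 + a) / (2 y1)
s = (3*38^2 + 34) / (2*11) mod 47 = 19
x3 = s^2 - 2 x1 mod 47 = 19^2 - 2*38 = 3
y3 = s (x1 - x3) - y1 mod 47 = 19 * (38 - 3) - 11 = 43

2P = (3, 43)


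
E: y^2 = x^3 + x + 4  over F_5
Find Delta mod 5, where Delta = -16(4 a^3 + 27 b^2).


4 a^3 + 27 b^2 = 4*1^3 + 27*4^2 = 4 + 432 = 436
Delta = -16 * (436) = -6976
Delta mod 5 = 4

Delta = 4 (mod 5)


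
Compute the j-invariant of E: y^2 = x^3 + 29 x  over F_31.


Delta = -16(4 a^3 + 27 b^2) mod 31 = 16
-1728 * (4 a)^3 = -1728 * (4*29)^3 mod 31 = 27
j = 27 * 16^(-1) mod 31 = 23

j = 23 (mod 31)


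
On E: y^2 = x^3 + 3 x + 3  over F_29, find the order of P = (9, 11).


Compute successive multiples of P until we hit O:
  1P = (9, 11)
  2P = (15, 1)
  3P = (11, 2)
  4P = (22, 4)
  5P = (23, 1)
  6P = (20, 1)
  7P = (20, 28)
  8P = (23, 28)
  ... (continuing to 13P)
  13P = O

ord(P) = 13


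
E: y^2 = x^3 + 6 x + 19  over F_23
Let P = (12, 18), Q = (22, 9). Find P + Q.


P != Q, so use the chord formula.
s = (y2 - y1) / (x2 - x1) = (14) / (10) mod 23 = 6
x3 = s^2 - x1 - x2 mod 23 = 6^2 - 12 - 22 = 2
y3 = s (x1 - x3) - y1 mod 23 = 6 * (12 - 2) - 18 = 19

P + Q = (2, 19)


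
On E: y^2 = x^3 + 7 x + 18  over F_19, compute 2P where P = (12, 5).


Doubling: s = (3 x1^2 + a) / (2 y1)
s = (3*12^2 + 7) / (2*5) mod 19 = 4
x3 = s^2 - 2 x1 mod 19 = 4^2 - 2*12 = 11
y3 = s (x1 - x3) - y1 mod 19 = 4 * (12 - 11) - 5 = 18

2P = (11, 18)


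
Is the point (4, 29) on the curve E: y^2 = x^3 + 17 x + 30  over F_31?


Check whether y^2 = x^3 + 17 x + 30 (mod 31) for (x, y) = (4, 29).
LHS: y^2 = 29^2 mod 31 = 4
RHS: x^3 + 17 x + 30 = 4^3 + 17*4 + 30 mod 31 = 7
LHS != RHS

No, not on the curve


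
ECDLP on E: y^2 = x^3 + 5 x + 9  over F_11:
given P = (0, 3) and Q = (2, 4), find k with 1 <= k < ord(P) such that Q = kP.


Enumerate multiples of P until we hit Q = (2, 4):
  1P = (0, 3)
  2P = (1, 9)
  3P = (2, 7)
  4P = (2, 4)
Match found at i = 4.

k = 4


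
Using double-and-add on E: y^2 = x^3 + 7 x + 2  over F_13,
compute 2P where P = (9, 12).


k = 2 = 10_2 (binary, LSB first: 01)
Double-and-add from P = (9, 12):
  bit 0 = 0: acc unchanged = O
  bit 1 = 1: acc = O + (7, 11) = (7, 11)

2P = (7, 11)


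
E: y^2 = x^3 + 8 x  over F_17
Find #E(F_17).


For each x in F_17, count y with y^2 = x^3 + 8 x + 0 mod 17:
  x = 0: RHS = 0, y in [0]  -> 1 point(s)
  x = 1: RHS = 9, y in [3, 14]  -> 2 point(s)
  x = 3: RHS = 0, y in [0]  -> 1 point(s)
  x = 6: RHS = 9, y in [3, 14]  -> 2 point(s)
  x = 7: RHS = 8, y in [5, 12]  -> 2 point(s)
  x = 8: RHS = 15, y in [7, 10]  -> 2 point(s)
  x = 9: RHS = 2, y in [6, 11]  -> 2 point(s)
  x = 10: RHS = 9, y in [3, 14]  -> 2 point(s)
  x = 11: RHS = 8, y in [5, 12]  -> 2 point(s)
  x = 14: RHS = 0, y in [0]  -> 1 point(s)
  x = 16: RHS = 8, y in [5, 12]  -> 2 point(s)
Affine points: 19. Add the point at infinity: total = 20.

#E(F_17) = 20


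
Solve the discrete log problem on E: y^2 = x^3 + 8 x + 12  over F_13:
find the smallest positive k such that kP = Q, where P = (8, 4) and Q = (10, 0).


Enumerate multiples of P until we hit Q = (10, 0):
  1P = (8, 4)
  2P = (11, 12)
  3P = (4, 11)
  4P = (0, 8)
  5P = (2, 6)
  6P = (6, 4)
  7P = (12, 9)
  8P = (10, 0)
Match found at i = 8.

k = 8


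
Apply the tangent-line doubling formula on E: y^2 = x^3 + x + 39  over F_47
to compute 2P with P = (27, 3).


Doubling: s = (3 x1^2 + a) / (2 y1)
s = (3*27^2 + 1) / (2*3) mod 47 = 20
x3 = s^2 - 2 x1 mod 47 = 20^2 - 2*27 = 17
y3 = s (x1 - x3) - y1 mod 47 = 20 * (27 - 17) - 3 = 9

2P = (17, 9)


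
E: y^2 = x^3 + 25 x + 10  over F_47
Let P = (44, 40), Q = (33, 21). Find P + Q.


P != Q, so use the chord formula.
s = (y2 - y1) / (x2 - x1) = (28) / (36) mod 47 = 6
x3 = s^2 - x1 - x2 mod 47 = 6^2 - 44 - 33 = 6
y3 = s (x1 - x3) - y1 mod 47 = 6 * (44 - 6) - 40 = 0

P + Q = (6, 0)


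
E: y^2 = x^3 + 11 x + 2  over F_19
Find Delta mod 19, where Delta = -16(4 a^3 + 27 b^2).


4 a^3 + 27 b^2 = 4*11^3 + 27*2^2 = 5324 + 108 = 5432
Delta = -16 * (5432) = -86912
Delta mod 19 = 13

Delta = 13 (mod 19)


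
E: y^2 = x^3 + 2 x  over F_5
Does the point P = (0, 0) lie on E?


Check whether y^2 = x^3 + 2 x + 0 (mod 5) for (x, y) = (0, 0).
LHS: y^2 = 0^2 mod 5 = 0
RHS: x^3 + 2 x + 0 = 0^3 + 2*0 + 0 mod 5 = 0
LHS = RHS

Yes, on the curve


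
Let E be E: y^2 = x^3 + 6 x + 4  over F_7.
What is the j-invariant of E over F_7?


Delta = -16(4 a^3 + 27 b^2) mod 7 = 5
-1728 * (4 a)^3 = -1728 * (4*6)^3 mod 7 = 6
j = 6 * 5^(-1) mod 7 = 4

j = 4 (mod 7)


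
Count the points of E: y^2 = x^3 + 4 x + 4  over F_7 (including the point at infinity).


For each x in F_7, count y with y^2 = x^3 + 4 x + 4 mod 7:
  x = 0: RHS = 4, y in [2, 5]  -> 2 point(s)
  x = 1: RHS = 2, y in [3, 4]  -> 2 point(s)
  x = 3: RHS = 1, y in [1, 6]  -> 2 point(s)
  x = 4: RHS = 0, y in [0]  -> 1 point(s)
  x = 5: RHS = 2, y in [3, 4]  -> 2 point(s)
Affine points: 9. Add the point at infinity: total = 10.

#E(F_7) = 10


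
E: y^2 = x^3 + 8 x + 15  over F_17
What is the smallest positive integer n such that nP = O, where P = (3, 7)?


Compute successive multiples of P until we hit O:
  1P = (3, 7)
  2P = (13, 2)
  3P = (14, 7)
  4P = (0, 10)
  5P = (15, 5)
  6P = (8, 8)
  7P = (4, 3)
  8P = (9, 0)
  ... (continuing to 16P)
  16P = O

ord(P) = 16


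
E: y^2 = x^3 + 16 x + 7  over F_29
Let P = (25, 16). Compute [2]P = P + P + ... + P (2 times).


k = 2 = 10_2 (binary, LSB first: 01)
Double-and-add from P = (25, 16):
  bit 0 = 0: acc unchanged = O
  bit 1 = 1: acc = O + (12, 10) = (12, 10)

2P = (12, 10)


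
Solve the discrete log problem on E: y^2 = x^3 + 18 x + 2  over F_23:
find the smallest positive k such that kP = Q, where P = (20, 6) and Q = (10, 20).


Enumerate multiples of P until we hit Q = (10, 20):
  1P = (20, 6)
  2P = (10, 20)
Match found at i = 2.

k = 2


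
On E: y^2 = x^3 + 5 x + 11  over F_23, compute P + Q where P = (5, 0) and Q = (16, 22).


P != Q, so use the chord formula.
s = (y2 - y1) / (x2 - x1) = (22) / (11) mod 23 = 2
x3 = s^2 - x1 - x2 mod 23 = 2^2 - 5 - 16 = 6
y3 = s (x1 - x3) - y1 mod 23 = 2 * (5 - 6) - 0 = 21

P + Q = (6, 21)


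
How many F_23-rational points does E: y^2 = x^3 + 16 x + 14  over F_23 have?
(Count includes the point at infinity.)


For each x in F_23, count y with y^2 = x^3 + 16 x + 14 mod 23:
  x = 1: RHS = 8, y in [10, 13]  -> 2 point(s)
  x = 2: RHS = 8, y in [10, 13]  -> 2 point(s)
  x = 4: RHS = 4, y in [2, 21]  -> 2 point(s)
  x = 5: RHS = 12, y in [9, 14]  -> 2 point(s)
  x = 6: RHS = 4, y in [2, 21]  -> 2 point(s)
  x = 7: RHS = 9, y in [3, 20]  -> 2 point(s)
  x = 9: RHS = 13, y in [6, 17]  -> 2 point(s)
  x = 10: RHS = 1, y in [1, 22]  -> 2 point(s)
  x = 11: RHS = 3, y in [7, 16]  -> 2 point(s)
  x = 12: RHS = 2, y in [5, 18]  -> 2 point(s)
  x = 13: RHS = 4, y in [2, 21]  -> 2 point(s)
  x = 15: RHS = 18, y in [8, 15]  -> 2 point(s)
  x = 17: RHS = 1, y in [1, 22]  -> 2 point(s)
  x = 18: RHS = 16, y in [4, 19]  -> 2 point(s)
  x = 19: RHS = 1, y in [1, 22]  -> 2 point(s)
  x = 20: RHS = 8, y in [10, 13]  -> 2 point(s)
Affine points: 32. Add the point at infinity: total = 33.

#E(F_23) = 33


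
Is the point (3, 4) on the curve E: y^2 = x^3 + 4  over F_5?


Check whether y^2 = x^3 + 0 x + 4 (mod 5) for (x, y) = (3, 4).
LHS: y^2 = 4^2 mod 5 = 1
RHS: x^3 + 0 x + 4 = 3^3 + 0*3 + 4 mod 5 = 1
LHS = RHS

Yes, on the curve


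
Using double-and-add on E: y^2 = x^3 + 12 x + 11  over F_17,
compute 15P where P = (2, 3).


k = 15 = 1111_2 (binary, LSB first: 1111)
Double-and-add from P = (2, 3):
  bit 0 = 1: acc = O + (2, 3) = (2, 3)
  bit 1 = 1: acc = (2, 3) + (12, 8) = (16, 7)
  bit 2 = 1: acc = (16, 7) + (14, 13) = (13, 1)
  bit 3 = 1: acc = (13, 1) + (4, 2) = (4, 15)

15P = (4, 15)


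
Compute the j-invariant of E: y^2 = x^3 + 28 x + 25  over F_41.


Delta = -16(4 a^3 + 27 b^2) mod 41 = 4
-1728 * (4 a)^3 = -1728 * (4*28)^3 mod 41 = 32
j = 32 * 4^(-1) mod 41 = 8

j = 8 (mod 41)


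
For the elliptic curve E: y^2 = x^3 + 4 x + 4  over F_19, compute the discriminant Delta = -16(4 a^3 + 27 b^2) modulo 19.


4 a^3 + 27 b^2 = 4*4^3 + 27*4^2 = 256 + 432 = 688
Delta = -16 * (688) = -11008
Delta mod 19 = 12

Delta = 12 (mod 19)


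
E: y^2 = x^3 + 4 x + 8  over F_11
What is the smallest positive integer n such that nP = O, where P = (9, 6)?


Compute successive multiples of P until we hit O:
  1P = (9, 6)
  2P = (7, 4)
  3P = (7, 7)
  4P = (9, 5)
  5P = O

ord(P) = 5


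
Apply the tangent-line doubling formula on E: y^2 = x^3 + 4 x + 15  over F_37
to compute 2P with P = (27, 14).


Doubling: s = (3 x1^2 + a) / (2 y1)
s = (3*27^2 + 4) / (2*14) mod 37 = 32
x3 = s^2 - 2 x1 mod 37 = 32^2 - 2*27 = 8
y3 = s (x1 - x3) - y1 mod 37 = 32 * (27 - 8) - 14 = 2

2P = (8, 2)


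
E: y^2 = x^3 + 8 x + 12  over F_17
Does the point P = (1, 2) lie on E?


Check whether y^2 = x^3 + 8 x + 12 (mod 17) for (x, y) = (1, 2).
LHS: y^2 = 2^2 mod 17 = 4
RHS: x^3 + 8 x + 12 = 1^3 + 8*1 + 12 mod 17 = 4
LHS = RHS

Yes, on the curve


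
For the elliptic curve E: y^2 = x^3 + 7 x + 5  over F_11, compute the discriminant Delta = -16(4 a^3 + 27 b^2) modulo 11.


4 a^3 + 27 b^2 = 4*7^3 + 27*5^2 = 1372 + 675 = 2047
Delta = -16 * (2047) = -32752
Delta mod 11 = 6

Delta = 6 (mod 11)


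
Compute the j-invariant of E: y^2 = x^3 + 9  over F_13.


Delta = -16(4 a^3 + 27 b^2) mod 13 = 4
-1728 * (4 a)^3 = -1728 * (4*0)^3 mod 13 = 0
j = 0 * 4^(-1) mod 13 = 0

j = 0 (mod 13)


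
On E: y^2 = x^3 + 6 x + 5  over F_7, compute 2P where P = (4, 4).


Doubling: s = (3 x1^2 + a) / (2 y1)
s = (3*4^2 + 6) / (2*4) mod 7 = 5
x3 = s^2 - 2 x1 mod 7 = 5^2 - 2*4 = 3
y3 = s (x1 - x3) - y1 mod 7 = 5 * (4 - 3) - 4 = 1

2P = (3, 1)


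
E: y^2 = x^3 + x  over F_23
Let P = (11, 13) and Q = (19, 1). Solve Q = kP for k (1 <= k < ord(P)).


Enumerate multiples of P until we hit Q = (19, 1):
  1P = (11, 13)
  2P = (13, 5)
  3P = (15, 3)
  4P = (9, 5)
  5P = (19, 1)
Match found at i = 5.

k = 5


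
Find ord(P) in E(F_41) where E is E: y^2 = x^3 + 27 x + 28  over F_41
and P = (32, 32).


Compute successive multiples of P until we hit O:
  1P = (32, 32)
  2P = (38, 17)
  3P = (8, 31)
  4P = (22, 6)
  5P = (20, 32)
  6P = (30, 9)
  7P = (19, 15)
  8P = (15, 6)
  ... (continuing to 21P)
  21P = O

ord(P) = 21


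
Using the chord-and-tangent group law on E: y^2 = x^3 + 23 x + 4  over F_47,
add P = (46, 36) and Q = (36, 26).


P != Q, so use the chord formula.
s = (y2 - y1) / (x2 - x1) = (37) / (37) mod 47 = 1
x3 = s^2 - x1 - x2 mod 47 = 1^2 - 46 - 36 = 13
y3 = s (x1 - x3) - y1 mod 47 = 1 * (46 - 13) - 36 = 44

P + Q = (13, 44)


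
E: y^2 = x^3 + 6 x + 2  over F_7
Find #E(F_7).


For each x in F_7, count y with y^2 = x^3 + 6 x + 2 mod 7:
  x = 0: RHS = 2, y in [3, 4]  -> 2 point(s)
  x = 1: RHS = 2, y in [3, 4]  -> 2 point(s)
  x = 2: RHS = 1, y in [1, 6]  -> 2 point(s)
  x = 6: RHS = 2, y in [3, 4]  -> 2 point(s)
Affine points: 8. Add the point at infinity: total = 9.

#E(F_7) = 9


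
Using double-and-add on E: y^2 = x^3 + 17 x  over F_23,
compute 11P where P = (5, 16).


k = 11 = 1011_2 (binary, LSB first: 1101)
Double-and-add from P = (5, 16):
  bit 0 = 1: acc = O + (5, 16) = (5, 16)
  bit 1 = 1: acc = (5, 16) + (13, 7) = (21, 2)
  bit 2 = 0: acc unchanged = (21, 2)
  bit 3 = 1: acc = (21, 2) + (1, 8) = (5, 7)

11P = (5, 7)


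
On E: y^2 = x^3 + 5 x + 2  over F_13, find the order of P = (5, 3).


Compute successive multiples of P until we hit O:
  1P = (5, 3)
  2P = (6, 1)
  3P = (6, 12)
  4P = (5, 10)
  5P = O

ord(P) = 5


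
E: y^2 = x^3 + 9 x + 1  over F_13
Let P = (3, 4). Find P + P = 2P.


Doubling: s = (3 x1^2 + a) / (2 y1)
s = (3*3^2 + 9) / (2*4) mod 13 = 11
x3 = s^2 - 2 x1 mod 13 = 11^2 - 2*3 = 11
y3 = s (x1 - x3) - y1 mod 13 = 11 * (3 - 11) - 4 = 12

2P = (11, 12)


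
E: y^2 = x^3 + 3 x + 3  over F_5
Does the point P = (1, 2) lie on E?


Check whether y^2 = x^3 + 3 x + 3 (mod 5) for (x, y) = (1, 2).
LHS: y^2 = 2^2 mod 5 = 4
RHS: x^3 + 3 x + 3 = 1^3 + 3*1 + 3 mod 5 = 2
LHS != RHS

No, not on the curve


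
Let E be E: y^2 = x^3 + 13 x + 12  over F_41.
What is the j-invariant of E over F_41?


Delta = -16(4 a^3 + 27 b^2) mod 41 = 11
-1728 * (4 a)^3 = -1728 * (4*13)^3 mod 41 = 9
j = 9 * 11^(-1) mod 41 = 12

j = 12 (mod 41)


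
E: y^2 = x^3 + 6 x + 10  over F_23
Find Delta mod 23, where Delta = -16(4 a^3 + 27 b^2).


4 a^3 + 27 b^2 = 4*6^3 + 27*10^2 = 864 + 2700 = 3564
Delta = -16 * (3564) = -57024
Delta mod 23 = 16

Delta = 16 (mod 23)


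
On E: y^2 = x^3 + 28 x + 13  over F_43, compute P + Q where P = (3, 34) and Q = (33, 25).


P != Q, so use the chord formula.
s = (y2 - y1) / (x2 - x1) = (34) / (30) mod 43 = 4
x3 = s^2 - x1 - x2 mod 43 = 4^2 - 3 - 33 = 23
y3 = s (x1 - x3) - y1 mod 43 = 4 * (3 - 23) - 34 = 15

P + Q = (23, 15)


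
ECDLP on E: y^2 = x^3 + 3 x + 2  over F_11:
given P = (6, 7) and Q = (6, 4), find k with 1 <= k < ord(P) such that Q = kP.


Enumerate multiples of P until we hit Q = (6, 4):
  1P = (6, 7)
  2P = (4, 1)
  3P = (10, 3)
  4P = (7, 5)
  5P = (2, 7)
  6P = (3, 4)
  7P = (3, 7)
  8P = (2, 4)
  9P = (7, 6)
  10P = (10, 8)
  11P = (4, 10)
  12P = (6, 4)
Match found at i = 12.

k = 12


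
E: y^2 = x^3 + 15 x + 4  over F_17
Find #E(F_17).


For each x in F_17, count y with y^2 = x^3 + 15 x + 4 mod 17:
  x = 0: RHS = 4, y in [2, 15]  -> 2 point(s)
  x = 2: RHS = 8, y in [5, 12]  -> 2 point(s)
  x = 3: RHS = 8, y in [5, 12]  -> 2 point(s)
  x = 4: RHS = 9, y in [3, 14]  -> 2 point(s)
  x = 5: RHS = 0, y in [0]  -> 1 point(s)
  x = 6: RHS = 4, y in [2, 15]  -> 2 point(s)
  x = 9: RHS = 1, y in [1, 16]  -> 2 point(s)
  x = 10: RHS = 15, y in [7, 10]  -> 2 point(s)
  x = 11: RHS = 4, y in [2, 15]  -> 2 point(s)
  x = 12: RHS = 8, y in [5, 12]  -> 2 point(s)
  x = 13: RHS = 16, y in [4, 13]  -> 2 point(s)
  x = 14: RHS = 0, y in [0]  -> 1 point(s)
  x = 15: RHS = 0, y in [0]  -> 1 point(s)
Affine points: 23. Add the point at infinity: total = 24.

#E(F_17) = 24


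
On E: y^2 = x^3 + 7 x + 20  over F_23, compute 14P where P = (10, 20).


k = 14 = 1110_2 (binary, LSB first: 0111)
Double-and-add from P = (10, 20):
  bit 0 = 0: acc unchanged = O
  bit 1 = 1: acc = O + (15, 2) = (15, 2)
  bit 2 = 1: acc = (15, 2) + (20, 8) = (6, 18)
  bit 3 = 1: acc = (6, 18) + (8, 6) = (22, 9)

14P = (22, 9)


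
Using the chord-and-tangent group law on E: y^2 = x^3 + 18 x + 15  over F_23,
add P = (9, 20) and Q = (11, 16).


P != Q, so use the chord formula.
s = (y2 - y1) / (x2 - x1) = (19) / (2) mod 23 = 21
x3 = s^2 - x1 - x2 mod 23 = 21^2 - 9 - 11 = 7
y3 = s (x1 - x3) - y1 mod 23 = 21 * (9 - 7) - 20 = 22

P + Q = (7, 22)


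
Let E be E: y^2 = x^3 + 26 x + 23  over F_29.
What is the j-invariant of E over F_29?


Delta = -16(4 a^3 + 27 b^2) mod 29 = 9
-1728 * (4 a)^3 = -1728 * (4*26)^3 mod 29 = 28
j = 28 * 9^(-1) mod 29 = 16

j = 16 (mod 29)


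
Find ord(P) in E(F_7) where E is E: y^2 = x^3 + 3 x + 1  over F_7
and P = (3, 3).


Compute successive multiples of P until we hit O:
  1P = (3, 3)
  2P = (5, 1)
  3P = (0, 1)
  4P = (6, 2)
  5P = (2, 6)
  6P = (4, 0)
  7P = (2, 1)
  8P = (6, 5)
  ... (continuing to 12P)
  12P = O

ord(P) = 12


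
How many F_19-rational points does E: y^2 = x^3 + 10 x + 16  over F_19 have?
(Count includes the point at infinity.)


For each x in F_19, count y with y^2 = x^3 + 10 x + 16 mod 19:
  x = 0: RHS = 16, y in [4, 15]  -> 2 point(s)
  x = 2: RHS = 6, y in [5, 14]  -> 2 point(s)
  x = 3: RHS = 16, y in [4, 15]  -> 2 point(s)
  x = 4: RHS = 6, y in [5, 14]  -> 2 point(s)
  x = 5: RHS = 1, y in [1, 18]  -> 2 point(s)
  x = 6: RHS = 7, y in [8, 11]  -> 2 point(s)
  x = 7: RHS = 11, y in [7, 12]  -> 2 point(s)
  x = 8: RHS = 0, y in [0]  -> 1 point(s)
  x = 13: RHS = 6, y in [5, 14]  -> 2 point(s)
  x = 15: RHS = 7, y in [8, 11]  -> 2 point(s)
  x = 16: RHS = 16, y in [4, 15]  -> 2 point(s)
  x = 17: RHS = 7, y in [8, 11]  -> 2 point(s)
  x = 18: RHS = 5, y in [9, 10]  -> 2 point(s)
Affine points: 25. Add the point at infinity: total = 26.

#E(F_19) = 26


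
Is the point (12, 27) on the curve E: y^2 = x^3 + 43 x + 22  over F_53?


Check whether y^2 = x^3 + 43 x + 22 (mod 53) for (x, y) = (12, 27).
LHS: y^2 = 27^2 mod 53 = 40
RHS: x^3 + 43 x + 22 = 12^3 + 43*12 + 22 mod 53 = 40
LHS = RHS

Yes, on the curve


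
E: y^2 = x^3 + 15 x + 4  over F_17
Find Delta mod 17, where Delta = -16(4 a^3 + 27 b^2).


4 a^3 + 27 b^2 = 4*15^3 + 27*4^2 = 13500 + 432 = 13932
Delta = -16 * (13932) = -222912
Delta mod 17 = 9

Delta = 9 (mod 17)


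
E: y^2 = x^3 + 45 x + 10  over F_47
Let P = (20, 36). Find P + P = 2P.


Doubling: s = (3 x1^2 + a) / (2 y1)
s = (3*20^2 + 45) / (2*36) mod 47 = 31
x3 = s^2 - 2 x1 mod 47 = 31^2 - 2*20 = 28
y3 = s (x1 - x3) - y1 mod 47 = 31 * (20 - 28) - 36 = 45

2P = (28, 45)


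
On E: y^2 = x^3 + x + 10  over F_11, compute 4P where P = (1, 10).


k = 4 = 100_2 (binary, LSB first: 001)
Double-and-add from P = (1, 10):
  bit 0 = 0: acc unchanged = O
  bit 1 = 0: acc unchanged = O
  bit 2 = 1: acc = O + (1, 1) = (1, 1)

4P = (1, 1)


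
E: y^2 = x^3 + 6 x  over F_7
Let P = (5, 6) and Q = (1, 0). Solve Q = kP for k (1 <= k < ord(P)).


Enumerate multiples of P until we hit Q = (1, 0):
  1P = (5, 6)
  2P = (1, 0)
Match found at i = 2.

k = 2


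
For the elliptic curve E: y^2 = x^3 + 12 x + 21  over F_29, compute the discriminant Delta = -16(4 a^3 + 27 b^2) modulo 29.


4 a^3 + 27 b^2 = 4*12^3 + 27*21^2 = 6912 + 11907 = 18819
Delta = -16 * (18819) = -301104
Delta mod 29 = 3

Delta = 3 (mod 29)


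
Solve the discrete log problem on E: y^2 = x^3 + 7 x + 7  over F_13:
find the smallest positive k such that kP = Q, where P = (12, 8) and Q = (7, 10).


Enumerate multiples of P until we hit Q = (7, 10):
  1P = (12, 8)
  2P = (3, 9)
  3P = (7, 3)
  4P = (8, 9)
  5P = (2, 9)
  6P = (2, 4)
  7P = (8, 4)
  8P = (7, 10)
Match found at i = 8.

k = 8


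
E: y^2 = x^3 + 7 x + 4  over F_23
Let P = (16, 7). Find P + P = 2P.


Doubling: s = (3 x1^2 + a) / (2 y1)
s = (3*16^2 + 7) / (2*7) mod 23 = 11
x3 = s^2 - 2 x1 mod 23 = 11^2 - 2*16 = 20
y3 = s (x1 - x3) - y1 mod 23 = 11 * (16 - 20) - 7 = 18

2P = (20, 18)


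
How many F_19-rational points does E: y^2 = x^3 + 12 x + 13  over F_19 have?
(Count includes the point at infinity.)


For each x in F_19, count y with y^2 = x^3 + 12 x + 13 mod 19:
  x = 1: RHS = 7, y in [8, 11]  -> 2 point(s)
  x = 2: RHS = 7, y in [8, 11]  -> 2 point(s)
  x = 3: RHS = 0, y in [0]  -> 1 point(s)
  x = 4: RHS = 11, y in [7, 12]  -> 2 point(s)
  x = 6: RHS = 16, y in [4, 15]  -> 2 point(s)
  x = 12: RHS = 4, y in [2, 17]  -> 2 point(s)
  x = 16: RHS = 7, y in [8, 11]  -> 2 point(s)
  x = 17: RHS = 0, y in [0]  -> 1 point(s)
  x = 18: RHS = 0, y in [0]  -> 1 point(s)
Affine points: 15. Add the point at infinity: total = 16.

#E(F_19) = 16


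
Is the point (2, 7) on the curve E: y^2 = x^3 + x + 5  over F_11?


Check whether y^2 = x^3 + 1 x + 5 (mod 11) for (x, y) = (2, 7).
LHS: y^2 = 7^2 mod 11 = 5
RHS: x^3 + 1 x + 5 = 2^3 + 1*2 + 5 mod 11 = 4
LHS != RHS

No, not on the curve


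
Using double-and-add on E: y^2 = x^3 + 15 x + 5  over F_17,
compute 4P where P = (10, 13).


k = 4 = 100_2 (binary, LSB first: 001)
Double-and-add from P = (10, 13):
  bit 0 = 0: acc unchanged = O
  bit 1 = 0: acc unchanged = O
  bit 2 = 1: acc = O + (12, 3) = (12, 3)

4P = (12, 3)


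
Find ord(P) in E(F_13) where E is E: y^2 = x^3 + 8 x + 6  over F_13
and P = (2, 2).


Compute successive multiples of P until we hit O:
  1P = (2, 2)
  2P = (8, 7)
  3P = (12, 7)
  4P = (9, 1)
  5P = (6, 6)
  6P = (6, 7)
  7P = (9, 12)
  8P = (12, 6)
  ... (continuing to 11P)
  11P = O

ord(P) = 11


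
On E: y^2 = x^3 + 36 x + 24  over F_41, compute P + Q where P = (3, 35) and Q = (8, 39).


P != Q, so use the chord formula.
s = (y2 - y1) / (x2 - x1) = (4) / (5) mod 41 = 9
x3 = s^2 - x1 - x2 mod 41 = 9^2 - 3 - 8 = 29
y3 = s (x1 - x3) - y1 mod 41 = 9 * (3 - 29) - 35 = 18

P + Q = (29, 18)


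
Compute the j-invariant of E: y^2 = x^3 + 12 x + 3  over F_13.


Delta = -16(4 a^3 + 27 b^2) mod 13 = 11
-1728 * (4 a)^3 = -1728 * (4*12)^3 mod 13 = 1
j = 1 * 11^(-1) mod 13 = 6

j = 6 (mod 13)


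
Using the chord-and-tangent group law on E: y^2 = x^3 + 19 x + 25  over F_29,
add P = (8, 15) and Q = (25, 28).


P != Q, so use the chord formula.
s = (y2 - y1) / (x2 - x1) = (13) / (17) mod 29 = 11
x3 = s^2 - x1 - x2 mod 29 = 11^2 - 8 - 25 = 1
y3 = s (x1 - x3) - y1 mod 29 = 11 * (8 - 1) - 15 = 4

P + Q = (1, 4)


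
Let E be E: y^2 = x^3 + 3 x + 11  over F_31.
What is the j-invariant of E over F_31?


Delta = -16(4 a^3 + 27 b^2) mod 31 = 2
-1728 * (4 a)^3 = -1728 * (4*3)^3 mod 31 = 29
j = 29 * 2^(-1) mod 31 = 30

j = 30 (mod 31)


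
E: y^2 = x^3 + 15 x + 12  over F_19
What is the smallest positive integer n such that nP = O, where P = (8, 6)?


Compute successive multiples of P until we hit O:
  1P = (8, 6)
  2P = (12, 1)
  3P = (16, 4)
  4P = (1, 16)
  5P = (7, 17)
  6P = (11, 8)
  7P = (11, 11)
  8P = (7, 2)
  ... (continuing to 13P)
  13P = O

ord(P) = 13


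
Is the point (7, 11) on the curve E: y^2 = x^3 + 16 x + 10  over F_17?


Check whether y^2 = x^3 + 16 x + 10 (mod 17) for (x, y) = (7, 11).
LHS: y^2 = 11^2 mod 17 = 2
RHS: x^3 + 16 x + 10 = 7^3 + 16*7 + 10 mod 17 = 6
LHS != RHS

No, not on the curve


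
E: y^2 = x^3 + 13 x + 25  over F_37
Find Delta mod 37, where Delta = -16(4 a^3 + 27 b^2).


4 a^3 + 27 b^2 = 4*13^3 + 27*25^2 = 8788 + 16875 = 25663
Delta = -16 * (25663) = -410608
Delta mod 37 = 18

Delta = 18 (mod 37)


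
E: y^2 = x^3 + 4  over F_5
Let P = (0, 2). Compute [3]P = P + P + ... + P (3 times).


k = 3 = 11_2 (binary, LSB first: 11)
Double-and-add from P = (0, 2):
  bit 0 = 1: acc = O + (0, 2) = (0, 2)
  bit 1 = 1: acc = (0, 2) + (0, 3) = O

3P = O


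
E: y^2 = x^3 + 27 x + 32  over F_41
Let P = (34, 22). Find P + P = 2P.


Doubling: s = (3 x1^2 + a) / (2 y1)
s = (3*34^2 + 27) / (2*22) mod 41 = 17
x3 = s^2 - 2 x1 mod 41 = 17^2 - 2*34 = 16
y3 = s (x1 - x3) - y1 mod 41 = 17 * (34 - 16) - 22 = 38

2P = (16, 38)


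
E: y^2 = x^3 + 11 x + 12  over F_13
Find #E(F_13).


For each x in F_13, count y with y^2 = x^3 + 11 x + 12 mod 13:
  x = 0: RHS = 12, y in [5, 8]  -> 2 point(s)
  x = 2: RHS = 3, y in [4, 9]  -> 2 point(s)
  x = 4: RHS = 3, y in [4, 9]  -> 2 point(s)
  x = 5: RHS = 10, y in [6, 7]  -> 2 point(s)
  x = 7: RHS = 3, y in [4, 9]  -> 2 point(s)
  x = 8: RHS = 1, y in [1, 12]  -> 2 point(s)
  x = 10: RHS = 4, y in [2, 11]  -> 2 point(s)
  x = 12: RHS = 0, y in [0]  -> 1 point(s)
Affine points: 15. Add the point at infinity: total = 16.

#E(F_13) = 16


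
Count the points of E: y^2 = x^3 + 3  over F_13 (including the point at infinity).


For each x in F_13, count y with y^2 = x^3 + 0 x + 3 mod 13:
  x = 0: RHS = 3, y in [4, 9]  -> 2 point(s)
  x = 1: RHS = 4, y in [2, 11]  -> 2 point(s)
  x = 3: RHS = 4, y in [2, 11]  -> 2 point(s)
  x = 9: RHS = 4, y in [2, 11]  -> 2 point(s)
Affine points: 8. Add the point at infinity: total = 9.

#E(F_13) = 9


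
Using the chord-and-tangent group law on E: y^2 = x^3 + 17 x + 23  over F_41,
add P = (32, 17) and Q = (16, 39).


P != Q, so use the chord formula.
s = (y2 - y1) / (x2 - x1) = (22) / (25) mod 41 = 14
x3 = s^2 - x1 - x2 mod 41 = 14^2 - 32 - 16 = 25
y3 = s (x1 - x3) - y1 mod 41 = 14 * (32 - 25) - 17 = 40

P + Q = (25, 40)


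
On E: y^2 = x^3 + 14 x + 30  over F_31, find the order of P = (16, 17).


Compute successive multiples of P until we hit O:
  1P = (16, 17)
  2P = (1, 18)
  3P = (18, 10)
  4P = (17, 2)
  5P = (6, 19)
  6P = (14, 26)
  7P = (29, 26)
  8P = (25, 3)
  ... (continuing to 29P)
  29P = O

ord(P) = 29


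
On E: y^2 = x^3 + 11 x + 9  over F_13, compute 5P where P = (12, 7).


k = 5 = 101_2 (binary, LSB first: 101)
Double-and-add from P = (12, 7):
  bit 0 = 1: acc = O + (12, 7) = (12, 7)
  bit 1 = 0: acc unchanged = (12, 7)
  bit 2 = 1: acc = (12, 7) + (3, 11) = (12, 6)

5P = (12, 6)


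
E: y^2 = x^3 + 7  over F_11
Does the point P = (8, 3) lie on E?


Check whether y^2 = x^3 + 0 x + 7 (mod 11) for (x, y) = (8, 3).
LHS: y^2 = 3^2 mod 11 = 9
RHS: x^3 + 0 x + 7 = 8^3 + 0*8 + 7 mod 11 = 2
LHS != RHS

No, not on the curve


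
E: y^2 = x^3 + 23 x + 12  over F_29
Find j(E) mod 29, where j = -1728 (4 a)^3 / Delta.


Delta = -16(4 a^3 + 27 b^2) mod 29 = 17
-1728 * (4 a)^3 = -1728 * (4*23)^3 mod 29 = 21
j = 21 * 17^(-1) mod 29 = 20

j = 20 (mod 29)


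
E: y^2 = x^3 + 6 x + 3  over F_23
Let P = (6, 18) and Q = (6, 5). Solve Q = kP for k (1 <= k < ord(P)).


Enumerate multiples of P until we hit Q = (6, 5):
  1P = (6, 18)
  2P = (14, 18)
  3P = (3, 5)
  4P = (20, 21)
  5P = (15, 8)
  6P = (18, 3)
  7P = (2, 0)
  8P = (18, 20)
  9P = (15, 15)
  10P = (20, 2)
  11P = (3, 18)
  12P = (14, 5)
  13P = (6, 5)
Match found at i = 13.

k = 13


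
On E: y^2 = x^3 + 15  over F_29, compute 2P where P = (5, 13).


Doubling: s = (3 x1^2 + a) / (2 y1)
s = (3*5^2 + 0) / (2*13) mod 29 = 4
x3 = s^2 - 2 x1 mod 29 = 4^2 - 2*5 = 6
y3 = s (x1 - x3) - y1 mod 29 = 4 * (5 - 6) - 13 = 12

2P = (6, 12)


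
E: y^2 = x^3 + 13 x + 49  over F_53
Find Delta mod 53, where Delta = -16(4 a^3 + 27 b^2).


4 a^3 + 27 b^2 = 4*13^3 + 27*49^2 = 8788 + 64827 = 73615
Delta = -16 * (73615) = -1177840
Delta mod 53 = 32

Delta = 32 (mod 53)


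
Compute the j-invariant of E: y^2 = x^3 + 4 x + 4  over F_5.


Delta = -16(4 a^3 + 27 b^2) mod 5 = 2
-1728 * (4 a)^3 = -1728 * (4*4)^3 mod 5 = 2
j = 2 * 2^(-1) mod 5 = 1

j = 1 (mod 5)


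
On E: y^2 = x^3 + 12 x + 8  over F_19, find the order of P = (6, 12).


Compute successive multiples of P until we hit O:
  1P = (6, 12)
  2P = (13, 10)
  3P = (9, 16)
  4P = (10, 8)
  5P = (4, 5)
  6P = (7, 13)
  7P = (7, 6)
  8P = (4, 14)
  ... (continuing to 13P)
  13P = O

ord(P) = 13


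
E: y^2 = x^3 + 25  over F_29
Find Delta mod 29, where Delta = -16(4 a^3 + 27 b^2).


4 a^3 + 27 b^2 = 4*0^3 + 27*25^2 = 0 + 16875 = 16875
Delta = -16 * (16875) = -270000
Delta mod 29 = 19

Delta = 19 (mod 29)


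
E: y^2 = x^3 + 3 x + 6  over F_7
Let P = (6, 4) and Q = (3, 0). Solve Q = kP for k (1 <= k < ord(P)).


Enumerate multiples of P until we hit Q = (3, 0):
  1P = (6, 4)
  2P = (3, 0)
Match found at i = 2.

k = 2


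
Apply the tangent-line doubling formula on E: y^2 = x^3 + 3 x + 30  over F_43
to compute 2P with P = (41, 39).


Doubling: s = (3 x1^2 + a) / (2 y1)
s = (3*41^2 + 3) / (2*39) mod 43 = 25
x3 = s^2 - 2 x1 mod 43 = 25^2 - 2*41 = 27
y3 = s (x1 - x3) - y1 mod 43 = 25 * (41 - 27) - 39 = 10

2P = (27, 10)


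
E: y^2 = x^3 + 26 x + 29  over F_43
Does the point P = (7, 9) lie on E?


Check whether y^2 = x^3 + 26 x + 29 (mod 43) for (x, y) = (7, 9).
LHS: y^2 = 9^2 mod 43 = 38
RHS: x^3 + 26 x + 29 = 7^3 + 26*7 + 29 mod 43 = 38
LHS = RHS

Yes, on the curve


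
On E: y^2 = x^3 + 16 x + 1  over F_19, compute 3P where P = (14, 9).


k = 3 = 11_2 (binary, LSB first: 11)
Double-and-add from P = (14, 9):
  bit 0 = 1: acc = O + (14, 9) = (14, 9)
  bit 1 = 1: acc = (14, 9) + (7, 0) = (14, 10)

3P = (14, 10)


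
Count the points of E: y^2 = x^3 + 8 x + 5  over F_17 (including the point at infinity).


For each x in F_17, count y with y^2 = x^3 + 8 x + 5 mod 17:
  x = 4: RHS = 16, y in [4, 13]  -> 2 point(s)
  x = 5: RHS = 0, y in [0]  -> 1 point(s)
  x = 7: RHS = 13, y in [8, 9]  -> 2 point(s)
  x = 11: RHS = 13, y in [8, 9]  -> 2 point(s)
  x = 15: RHS = 15, y in [7, 10]  -> 2 point(s)
  x = 16: RHS = 13, y in [8, 9]  -> 2 point(s)
Affine points: 11. Add the point at infinity: total = 12.

#E(F_17) = 12


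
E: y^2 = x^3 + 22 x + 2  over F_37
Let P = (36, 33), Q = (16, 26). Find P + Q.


P != Q, so use the chord formula.
s = (y2 - y1) / (x2 - x1) = (30) / (17) mod 37 = 17
x3 = s^2 - x1 - x2 mod 37 = 17^2 - 36 - 16 = 15
y3 = s (x1 - x3) - y1 mod 37 = 17 * (36 - 15) - 33 = 28

P + Q = (15, 28)


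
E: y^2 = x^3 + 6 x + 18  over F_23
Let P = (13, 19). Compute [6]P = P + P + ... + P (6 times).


k = 6 = 110_2 (binary, LSB first: 011)
Double-and-add from P = (13, 19):
  bit 0 = 0: acc unchanged = O
  bit 1 = 1: acc = O + (1, 5) = (1, 5)
  bit 2 = 1: acc = (1, 5) + (11, 9) = (13, 4)

6P = (13, 4)


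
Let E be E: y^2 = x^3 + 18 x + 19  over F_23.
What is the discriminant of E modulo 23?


4 a^3 + 27 b^2 = 4*18^3 + 27*19^2 = 23328 + 9747 = 33075
Delta = -16 * (33075) = -529200
Delta mod 23 = 7

Delta = 7 (mod 23)


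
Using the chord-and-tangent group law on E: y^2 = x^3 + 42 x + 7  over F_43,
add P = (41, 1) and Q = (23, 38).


P != Q, so use the chord formula.
s = (y2 - y1) / (x2 - x1) = (37) / (25) mod 43 = 29
x3 = s^2 - x1 - x2 mod 43 = 29^2 - 41 - 23 = 3
y3 = s (x1 - x3) - y1 mod 43 = 29 * (41 - 3) - 1 = 26

P + Q = (3, 26)


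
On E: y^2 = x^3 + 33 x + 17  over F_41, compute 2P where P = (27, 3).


Doubling: s = (3 x1^2 + a) / (2 y1)
s = (3*27^2 + 33) / (2*3) mod 41 = 1
x3 = s^2 - 2 x1 mod 41 = 1^2 - 2*27 = 29
y3 = s (x1 - x3) - y1 mod 41 = 1 * (27 - 29) - 3 = 36

2P = (29, 36)


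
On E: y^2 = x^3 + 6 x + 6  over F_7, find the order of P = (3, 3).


Compute successive multiples of P until we hit O:
  1P = (3, 3)
  2P = (5, 0)
  3P = (3, 4)
  4P = O

ord(P) = 4


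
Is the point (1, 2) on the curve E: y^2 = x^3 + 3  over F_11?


Check whether y^2 = x^3 + 0 x + 3 (mod 11) for (x, y) = (1, 2).
LHS: y^2 = 2^2 mod 11 = 4
RHS: x^3 + 0 x + 3 = 1^3 + 0*1 + 3 mod 11 = 4
LHS = RHS

Yes, on the curve


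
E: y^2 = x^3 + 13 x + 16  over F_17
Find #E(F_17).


For each x in F_17, count y with y^2 = x^3 + 13 x + 16 mod 17:
  x = 0: RHS = 16, y in [4, 13]  -> 2 point(s)
  x = 1: RHS = 13, y in [8, 9]  -> 2 point(s)
  x = 2: RHS = 16, y in [4, 13]  -> 2 point(s)
  x = 4: RHS = 13, y in [8, 9]  -> 2 point(s)
  x = 5: RHS = 2, y in [6, 11]  -> 2 point(s)
  x = 6: RHS = 4, y in [2, 15]  -> 2 point(s)
  x = 7: RHS = 8, y in [5, 12]  -> 2 point(s)
  x = 12: RHS = 13, y in [8, 9]  -> 2 point(s)
  x = 13: RHS = 2, y in [6, 11]  -> 2 point(s)
  x = 14: RHS = 1, y in [1, 16]  -> 2 point(s)
  x = 15: RHS = 16, y in [4, 13]  -> 2 point(s)
  x = 16: RHS = 2, y in [6, 11]  -> 2 point(s)
Affine points: 24. Add the point at infinity: total = 25.

#E(F_17) = 25


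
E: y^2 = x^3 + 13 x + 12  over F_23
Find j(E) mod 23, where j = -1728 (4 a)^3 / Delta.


Delta = -16(4 a^3 + 27 b^2) mod 23 = 21
-1728 * (4 a)^3 = -1728 * (4*13)^3 mod 23 = 19
j = 19 * 21^(-1) mod 23 = 2

j = 2 (mod 23)


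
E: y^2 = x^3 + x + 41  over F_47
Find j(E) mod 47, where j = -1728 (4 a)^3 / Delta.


Delta = -16(4 a^3 + 27 b^2) mod 47 = 35
-1728 * (4 a)^3 = -1728 * (4*1)^3 mod 47 = 46
j = 46 * 35^(-1) mod 47 = 4

j = 4 (mod 47)


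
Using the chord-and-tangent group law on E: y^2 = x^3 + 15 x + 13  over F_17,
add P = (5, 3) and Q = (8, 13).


P != Q, so use the chord formula.
s = (y2 - y1) / (x2 - x1) = (10) / (3) mod 17 = 9
x3 = s^2 - x1 - x2 mod 17 = 9^2 - 5 - 8 = 0
y3 = s (x1 - x3) - y1 mod 17 = 9 * (5 - 0) - 3 = 8

P + Q = (0, 8)


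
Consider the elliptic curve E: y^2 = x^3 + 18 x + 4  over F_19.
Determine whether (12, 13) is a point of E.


Check whether y^2 = x^3 + 18 x + 4 (mod 19) for (x, y) = (12, 13).
LHS: y^2 = 13^2 mod 19 = 17
RHS: x^3 + 18 x + 4 = 12^3 + 18*12 + 4 mod 19 = 10
LHS != RHS

No, not on the curve


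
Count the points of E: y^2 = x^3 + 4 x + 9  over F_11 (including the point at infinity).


For each x in F_11, count y with y^2 = x^3 + 4 x + 9 mod 11:
  x = 0: RHS = 9, y in [3, 8]  -> 2 point(s)
  x = 1: RHS = 3, y in [5, 6]  -> 2 point(s)
  x = 2: RHS = 3, y in [5, 6]  -> 2 point(s)
  x = 3: RHS = 4, y in [2, 9]  -> 2 point(s)
  x = 4: RHS = 1, y in [1, 10]  -> 2 point(s)
  x = 5: RHS = 0, y in [0]  -> 1 point(s)
  x = 8: RHS = 3, y in [5, 6]  -> 2 point(s)
  x = 9: RHS = 4, y in [2, 9]  -> 2 point(s)
  x = 10: RHS = 4, y in [2, 9]  -> 2 point(s)
Affine points: 17. Add the point at infinity: total = 18.

#E(F_11) = 18


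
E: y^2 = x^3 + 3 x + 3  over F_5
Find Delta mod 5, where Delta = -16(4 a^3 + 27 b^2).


4 a^3 + 27 b^2 = 4*3^3 + 27*3^2 = 108 + 243 = 351
Delta = -16 * (351) = -5616
Delta mod 5 = 4

Delta = 4 (mod 5)


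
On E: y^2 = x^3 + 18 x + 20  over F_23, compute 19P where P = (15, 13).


k = 19 = 10011_2 (binary, LSB first: 11001)
Double-and-add from P = (15, 13):
  bit 0 = 1: acc = O + (15, 13) = (15, 13)
  bit 1 = 1: acc = (15, 13) + (17, 8) = (3, 3)
  bit 2 = 0: acc unchanged = (3, 3)
  bit 3 = 0: acc unchanged = (3, 3)
  bit 4 = 1: acc = (3, 3) + (13, 6) = (11, 13)

19P = (11, 13)


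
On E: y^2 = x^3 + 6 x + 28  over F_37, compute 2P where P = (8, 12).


Doubling: s = (3 x1^2 + a) / (2 y1)
s = (3*8^2 + 6) / (2*12) mod 37 = 36
x3 = s^2 - 2 x1 mod 37 = 36^2 - 2*8 = 22
y3 = s (x1 - x3) - y1 mod 37 = 36 * (8 - 22) - 12 = 2

2P = (22, 2)


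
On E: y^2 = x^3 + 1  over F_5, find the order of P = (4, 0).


Compute successive multiples of P until we hit O:
  1P = (4, 0)
  2P = O

ord(P) = 2


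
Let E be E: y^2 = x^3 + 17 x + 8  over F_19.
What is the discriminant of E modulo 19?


4 a^3 + 27 b^2 = 4*17^3 + 27*8^2 = 19652 + 1728 = 21380
Delta = -16 * (21380) = -342080
Delta mod 19 = 15

Delta = 15 (mod 19)


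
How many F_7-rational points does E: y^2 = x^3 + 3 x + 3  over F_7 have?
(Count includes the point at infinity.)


For each x in F_7, count y with y^2 = x^3 + 3 x + 3 mod 7:
  x = 1: RHS = 0, y in [0]  -> 1 point(s)
  x = 3: RHS = 4, y in [2, 5]  -> 2 point(s)
  x = 4: RHS = 2, y in [3, 4]  -> 2 point(s)
Affine points: 5. Add the point at infinity: total = 6.

#E(F_7) = 6


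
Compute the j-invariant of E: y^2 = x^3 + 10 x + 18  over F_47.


Delta = -16(4 a^3 + 27 b^2) mod 47 = 12
-1728 * (4 a)^3 = -1728 * (4*10)^3 mod 47 = 34
j = 34 * 12^(-1) mod 47 = 42

j = 42 (mod 47)


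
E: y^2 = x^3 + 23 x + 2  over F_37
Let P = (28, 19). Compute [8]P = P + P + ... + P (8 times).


k = 8 = 1000_2 (binary, LSB first: 0001)
Double-and-add from P = (28, 19):
  bit 0 = 0: acc unchanged = O
  bit 1 = 0: acc unchanged = O
  bit 2 = 0: acc unchanged = O
  bit 3 = 1: acc = O + (26, 34) = (26, 34)

8P = (26, 34)


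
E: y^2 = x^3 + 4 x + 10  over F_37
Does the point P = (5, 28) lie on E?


Check whether y^2 = x^3 + 4 x + 10 (mod 37) for (x, y) = (5, 28).
LHS: y^2 = 28^2 mod 37 = 7
RHS: x^3 + 4 x + 10 = 5^3 + 4*5 + 10 mod 37 = 7
LHS = RHS

Yes, on the curve


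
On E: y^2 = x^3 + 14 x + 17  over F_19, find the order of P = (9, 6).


Compute successive multiples of P until we hit O:
  1P = (9, 6)
  2P = (17, 0)
  3P = (9, 13)
  4P = O

ord(P) = 4
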